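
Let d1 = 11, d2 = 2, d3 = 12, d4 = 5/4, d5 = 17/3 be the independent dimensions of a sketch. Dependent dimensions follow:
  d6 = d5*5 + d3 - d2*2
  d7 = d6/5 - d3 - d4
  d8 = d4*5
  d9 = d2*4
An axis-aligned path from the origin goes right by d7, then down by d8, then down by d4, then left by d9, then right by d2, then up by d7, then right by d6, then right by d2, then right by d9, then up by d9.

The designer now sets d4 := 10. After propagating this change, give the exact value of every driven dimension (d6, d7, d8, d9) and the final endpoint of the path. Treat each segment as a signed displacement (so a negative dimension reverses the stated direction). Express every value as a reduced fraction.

d6 = 109/3
d7 = -221/15
d8 = 50
d9 = 8
endpoint = (128/5, -1001/15)

Apply edit: d4 := 10
  d6 = d5*5 + d3 - d2*2 = 109/3
  d7 = d6/5 - d3 - d4 = -221/15
  d8 = d4*5 = 50
  d9 = d2*4 = 8
Walk from origin (0, 0):
  seg 1: right by d7 = -221/15 → (-221/15, 0)
  seg 2: down by d8 = 50 → (-221/15, -50)
  seg 3: down by d4 = 10 → (-221/15, -60)
  seg 4: left by d9 = 8 → (-341/15, -60)
  seg 5: right by d2 = 2 → (-311/15, -60)
  seg 6: up by d7 = -221/15 → (-311/15, -1121/15)
  seg 7: right by d6 = 109/3 → (78/5, -1121/15)
  seg 8: right by d2 = 2 → (88/5, -1121/15)
  seg 9: right by d9 = 8 → (128/5, -1121/15)
  seg 10: up by d9 = 8 → (128/5, -1001/15)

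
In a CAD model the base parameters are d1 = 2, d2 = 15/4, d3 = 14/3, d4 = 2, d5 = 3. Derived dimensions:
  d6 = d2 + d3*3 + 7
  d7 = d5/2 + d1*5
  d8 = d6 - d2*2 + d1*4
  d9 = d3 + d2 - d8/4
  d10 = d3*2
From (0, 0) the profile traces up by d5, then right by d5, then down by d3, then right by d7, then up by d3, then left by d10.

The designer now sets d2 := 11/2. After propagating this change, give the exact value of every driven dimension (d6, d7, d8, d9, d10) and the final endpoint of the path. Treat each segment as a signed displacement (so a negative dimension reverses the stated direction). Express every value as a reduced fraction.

Apply edit: d2 := 11/2
  d6 = d2 + d3*3 + 7 = 53/2
  d7 = d5/2 + d1*5 = 23/2
  d8 = d6 - d2*2 + d1*4 = 47/2
  d9 = d3 + d2 - d8/4 = 103/24
  d10 = d3*2 = 28/3
Walk from origin (0, 0):
  seg 1: up by d5 = 3 → (0, 3)
  seg 2: right by d5 = 3 → (3, 3)
  seg 3: down by d3 = 14/3 → (3, -5/3)
  seg 4: right by d7 = 23/2 → (29/2, -5/3)
  seg 5: up by d3 = 14/3 → (29/2, 3)
  seg 6: left by d10 = 28/3 → (31/6, 3)

d6 = 53/2
d7 = 23/2
d8 = 47/2
d9 = 103/24
d10 = 28/3
endpoint = (31/6, 3)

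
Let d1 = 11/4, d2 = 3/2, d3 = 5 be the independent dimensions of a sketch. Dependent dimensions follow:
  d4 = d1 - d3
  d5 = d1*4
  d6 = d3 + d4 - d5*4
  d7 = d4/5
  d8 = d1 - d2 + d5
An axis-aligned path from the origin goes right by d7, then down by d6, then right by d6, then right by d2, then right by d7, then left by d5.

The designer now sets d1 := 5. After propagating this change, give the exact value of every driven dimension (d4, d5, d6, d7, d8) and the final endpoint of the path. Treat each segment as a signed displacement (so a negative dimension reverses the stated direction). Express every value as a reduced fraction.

Apply edit: d1 := 5
  d4 = d1 - d3 = 0
  d5 = d1*4 = 20
  d6 = d3 + d4 - d5*4 = -75
  d7 = d4/5 = 0
  d8 = d1 - d2 + d5 = 47/2
Walk from origin (0, 0):
  seg 1: right by d7 = 0 → (0, 0)
  seg 2: down by d6 = -75 → (0, 75)
  seg 3: right by d6 = -75 → (-75, 75)
  seg 4: right by d2 = 3/2 → (-147/2, 75)
  seg 5: right by d7 = 0 → (-147/2, 75)
  seg 6: left by d5 = 20 → (-187/2, 75)

d4 = 0
d5 = 20
d6 = -75
d7 = 0
d8 = 47/2
endpoint = (-187/2, 75)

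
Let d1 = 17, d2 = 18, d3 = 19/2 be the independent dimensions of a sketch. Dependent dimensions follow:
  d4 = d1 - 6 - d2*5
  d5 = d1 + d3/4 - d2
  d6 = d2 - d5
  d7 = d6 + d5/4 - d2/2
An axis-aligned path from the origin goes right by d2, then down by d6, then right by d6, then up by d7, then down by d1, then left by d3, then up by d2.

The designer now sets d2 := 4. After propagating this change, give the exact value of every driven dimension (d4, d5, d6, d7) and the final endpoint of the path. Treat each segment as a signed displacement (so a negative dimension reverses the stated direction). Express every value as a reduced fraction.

d4 = -9
d5 = 123/8
d6 = -91/8
d7 = -305/32
endpoint = (-135/8, -357/32)

Apply edit: d2 := 4
  d4 = d1 - 6 - d2*5 = -9
  d5 = d1 + d3/4 - d2 = 123/8
  d6 = d2 - d5 = -91/8
  d7 = d6 + d5/4 - d2/2 = -305/32
Walk from origin (0, 0):
  seg 1: right by d2 = 4 → (4, 0)
  seg 2: down by d6 = -91/8 → (4, 91/8)
  seg 3: right by d6 = -91/8 → (-59/8, 91/8)
  seg 4: up by d7 = -305/32 → (-59/8, 59/32)
  seg 5: down by d1 = 17 → (-59/8, -485/32)
  seg 6: left by d3 = 19/2 → (-135/8, -485/32)
  seg 7: up by d2 = 4 → (-135/8, -357/32)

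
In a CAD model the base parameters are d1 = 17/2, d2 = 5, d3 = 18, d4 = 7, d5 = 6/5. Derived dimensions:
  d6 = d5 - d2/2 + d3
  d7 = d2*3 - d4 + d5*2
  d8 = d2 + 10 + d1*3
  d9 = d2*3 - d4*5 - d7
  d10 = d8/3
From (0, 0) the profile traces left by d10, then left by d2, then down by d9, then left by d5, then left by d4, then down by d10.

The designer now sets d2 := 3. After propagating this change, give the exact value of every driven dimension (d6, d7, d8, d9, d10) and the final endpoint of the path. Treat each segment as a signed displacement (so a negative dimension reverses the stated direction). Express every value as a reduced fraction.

d6 = 177/10
d7 = 22/5
d8 = 77/2
d9 = -152/5
d10 = 77/6
endpoint = (-721/30, 527/30)

Apply edit: d2 := 3
  d6 = d5 - d2/2 + d3 = 177/10
  d7 = d2*3 - d4 + d5*2 = 22/5
  d8 = d2 + 10 + d1*3 = 77/2
  d9 = d2*3 - d4*5 - d7 = -152/5
  d10 = d8/3 = 77/6
Walk from origin (0, 0):
  seg 1: left by d10 = 77/6 → (-77/6, 0)
  seg 2: left by d2 = 3 → (-95/6, 0)
  seg 3: down by d9 = -152/5 → (-95/6, 152/5)
  seg 4: left by d5 = 6/5 → (-511/30, 152/5)
  seg 5: left by d4 = 7 → (-721/30, 152/5)
  seg 6: down by d10 = 77/6 → (-721/30, 527/30)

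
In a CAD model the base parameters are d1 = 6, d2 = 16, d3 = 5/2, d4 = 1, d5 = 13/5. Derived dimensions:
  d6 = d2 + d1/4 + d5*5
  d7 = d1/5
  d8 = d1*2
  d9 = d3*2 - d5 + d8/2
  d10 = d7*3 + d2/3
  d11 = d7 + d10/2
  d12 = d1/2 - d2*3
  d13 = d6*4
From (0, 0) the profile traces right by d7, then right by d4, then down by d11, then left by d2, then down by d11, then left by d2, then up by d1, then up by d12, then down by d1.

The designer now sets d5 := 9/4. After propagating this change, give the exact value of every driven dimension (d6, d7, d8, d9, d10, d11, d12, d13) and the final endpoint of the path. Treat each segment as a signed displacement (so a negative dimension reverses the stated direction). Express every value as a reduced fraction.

Apply edit: d5 := 9/4
  d6 = d2 + d1/4 + d5*5 = 115/4
  d7 = d1/5 = 6/5
  d8 = d1*2 = 12
  d9 = d3*2 - d5 + d8/2 = 35/4
  d10 = d7*3 + d2/3 = 134/15
  d11 = d7 + d10/2 = 17/3
  d12 = d1/2 - d2*3 = -45
  d13 = d6*4 = 115
Walk from origin (0, 0):
  seg 1: right by d7 = 6/5 → (6/5, 0)
  seg 2: right by d4 = 1 → (11/5, 0)
  seg 3: down by d11 = 17/3 → (11/5, -17/3)
  seg 4: left by d2 = 16 → (-69/5, -17/3)
  seg 5: down by d11 = 17/3 → (-69/5, -34/3)
  seg 6: left by d2 = 16 → (-149/5, -34/3)
  seg 7: up by d1 = 6 → (-149/5, -16/3)
  seg 8: up by d12 = -45 → (-149/5, -151/3)
  seg 9: down by d1 = 6 → (-149/5, -169/3)

d6 = 115/4
d7 = 6/5
d8 = 12
d9 = 35/4
d10 = 134/15
d11 = 17/3
d12 = -45
d13 = 115
endpoint = (-149/5, -169/3)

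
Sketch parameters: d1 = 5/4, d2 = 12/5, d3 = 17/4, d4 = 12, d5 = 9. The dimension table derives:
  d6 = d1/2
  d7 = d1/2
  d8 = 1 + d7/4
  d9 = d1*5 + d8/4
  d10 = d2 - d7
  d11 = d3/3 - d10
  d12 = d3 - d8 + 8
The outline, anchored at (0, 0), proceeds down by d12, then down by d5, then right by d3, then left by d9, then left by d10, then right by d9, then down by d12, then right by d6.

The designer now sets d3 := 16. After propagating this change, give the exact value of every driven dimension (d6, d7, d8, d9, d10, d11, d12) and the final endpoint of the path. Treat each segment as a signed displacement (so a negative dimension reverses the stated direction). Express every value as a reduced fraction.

d6 = 5/8
d7 = 5/8
d8 = 37/32
d9 = 837/128
d10 = 71/40
d11 = 427/120
d12 = 731/32
endpoint = (297/20, -875/16)

Apply edit: d3 := 16
  d6 = d1/2 = 5/8
  d7 = d1/2 = 5/8
  d8 = 1 + d7/4 = 37/32
  d9 = d1*5 + d8/4 = 837/128
  d10 = d2 - d7 = 71/40
  d11 = d3/3 - d10 = 427/120
  d12 = d3 - d8 + 8 = 731/32
Walk from origin (0, 0):
  seg 1: down by d12 = 731/32 → (0, -731/32)
  seg 2: down by d5 = 9 → (0, -1019/32)
  seg 3: right by d3 = 16 → (16, -1019/32)
  seg 4: left by d9 = 837/128 → (1211/128, -1019/32)
  seg 5: left by d10 = 71/40 → (4919/640, -1019/32)
  seg 6: right by d9 = 837/128 → (569/40, -1019/32)
  seg 7: down by d12 = 731/32 → (569/40, -875/16)
  seg 8: right by d6 = 5/8 → (297/20, -875/16)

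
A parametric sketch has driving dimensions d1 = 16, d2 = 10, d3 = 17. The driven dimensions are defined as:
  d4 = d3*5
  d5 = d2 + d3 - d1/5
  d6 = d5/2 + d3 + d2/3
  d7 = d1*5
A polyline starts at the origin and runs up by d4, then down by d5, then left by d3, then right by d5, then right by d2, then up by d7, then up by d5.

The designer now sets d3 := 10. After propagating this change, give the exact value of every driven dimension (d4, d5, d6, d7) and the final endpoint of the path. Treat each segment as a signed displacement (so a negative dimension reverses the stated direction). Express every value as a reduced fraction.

d4 = 50
d5 = 84/5
d6 = 326/15
d7 = 80
endpoint = (84/5, 130)

Apply edit: d3 := 10
  d4 = d3*5 = 50
  d5 = d2 + d3 - d1/5 = 84/5
  d6 = d5/2 + d3 + d2/3 = 326/15
  d7 = d1*5 = 80
Walk from origin (0, 0):
  seg 1: up by d4 = 50 → (0, 50)
  seg 2: down by d5 = 84/5 → (0, 166/5)
  seg 3: left by d3 = 10 → (-10, 166/5)
  seg 4: right by d5 = 84/5 → (34/5, 166/5)
  seg 5: right by d2 = 10 → (84/5, 166/5)
  seg 6: up by d7 = 80 → (84/5, 566/5)
  seg 7: up by d5 = 84/5 → (84/5, 130)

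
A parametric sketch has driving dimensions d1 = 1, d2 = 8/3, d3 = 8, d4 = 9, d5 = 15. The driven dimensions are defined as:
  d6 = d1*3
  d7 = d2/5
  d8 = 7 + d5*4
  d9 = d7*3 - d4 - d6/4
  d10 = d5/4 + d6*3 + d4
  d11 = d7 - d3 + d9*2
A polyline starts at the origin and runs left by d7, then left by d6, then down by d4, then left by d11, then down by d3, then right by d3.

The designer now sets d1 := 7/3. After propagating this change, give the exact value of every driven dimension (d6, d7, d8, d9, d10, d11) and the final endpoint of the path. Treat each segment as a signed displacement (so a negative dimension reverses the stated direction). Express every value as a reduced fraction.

Apply edit: d1 := 7/3
  d6 = d1*3 = 7
  d7 = d2/5 = 8/15
  d8 = 7 + d5*4 = 67
  d9 = d7*3 - d4 - d6/4 = -183/20
  d10 = d5/4 + d6*3 + d4 = 135/4
  d11 = d7 - d3 + d9*2 = -773/30
Walk from origin (0, 0):
  seg 1: left by d7 = 8/15 → (-8/15, 0)
  seg 2: left by d6 = 7 → (-113/15, 0)
  seg 3: down by d4 = 9 → (-113/15, -9)
  seg 4: left by d11 = -773/30 → (547/30, -9)
  seg 5: down by d3 = 8 → (547/30, -17)
  seg 6: right by d3 = 8 → (787/30, -17)

d6 = 7
d7 = 8/15
d8 = 67
d9 = -183/20
d10 = 135/4
d11 = -773/30
endpoint = (787/30, -17)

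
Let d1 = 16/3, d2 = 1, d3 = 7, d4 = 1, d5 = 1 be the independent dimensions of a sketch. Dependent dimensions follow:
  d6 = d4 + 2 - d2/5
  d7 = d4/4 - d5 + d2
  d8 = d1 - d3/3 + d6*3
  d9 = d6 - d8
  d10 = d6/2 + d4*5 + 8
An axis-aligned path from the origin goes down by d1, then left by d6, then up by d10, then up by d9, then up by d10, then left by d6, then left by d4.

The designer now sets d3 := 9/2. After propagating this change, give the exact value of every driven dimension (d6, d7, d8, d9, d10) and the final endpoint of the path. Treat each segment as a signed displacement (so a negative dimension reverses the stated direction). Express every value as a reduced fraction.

d6 = 14/5
d7 = 1/4
d8 = 367/30
d9 = -283/30
d10 = 72/5
endpoint = (-33/5, 421/30)

Apply edit: d3 := 9/2
  d6 = d4 + 2 - d2/5 = 14/5
  d7 = d4/4 - d5 + d2 = 1/4
  d8 = d1 - d3/3 + d6*3 = 367/30
  d9 = d6 - d8 = -283/30
  d10 = d6/2 + d4*5 + 8 = 72/5
Walk from origin (0, 0):
  seg 1: down by d1 = 16/3 → (0, -16/3)
  seg 2: left by d6 = 14/5 → (-14/5, -16/3)
  seg 3: up by d10 = 72/5 → (-14/5, 136/15)
  seg 4: up by d9 = -283/30 → (-14/5, -11/30)
  seg 5: up by d10 = 72/5 → (-14/5, 421/30)
  seg 6: left by d6 = 14/5 → (-28/5, 421/30)
  seg 7: left by d4 = 1 → (-33/5, 421/30)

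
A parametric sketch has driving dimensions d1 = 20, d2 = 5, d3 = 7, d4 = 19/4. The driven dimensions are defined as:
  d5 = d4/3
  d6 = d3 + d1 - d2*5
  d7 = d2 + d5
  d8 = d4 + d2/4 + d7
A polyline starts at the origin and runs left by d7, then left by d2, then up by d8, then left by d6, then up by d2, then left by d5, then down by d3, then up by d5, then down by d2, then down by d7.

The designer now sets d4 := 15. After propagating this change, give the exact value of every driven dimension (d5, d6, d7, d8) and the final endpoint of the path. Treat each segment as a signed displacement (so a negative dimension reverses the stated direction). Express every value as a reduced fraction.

d5 = 5
d6 = 2
d7 = 10
d8 = 105/4
endpoint = (-22, 57/4)

Apply edit: d4 := 15
  d5 = d4/3 = 5
  d6 = d3 + d1 - d2*5 = 2
  d7 = d2 + d5 = 10
  d8 = d4 + d2/4 + d7 = 105/4
Walk from origin (0, 0):
  seg 1: left by d7 = 10 → (-10, 0)
  seg 2: left by d2 = 5 → (-15, 0)
  seg 3: up by d8 = 105/4 → (-15, 105/4)
  seg 4: left by d6 = 2 → (-17, 105/4)
  seg 5: up by d2 = 5 → (-17, 125/4)
  seg 6: left by d5 = 5 → (-22, 125/4)
  seg 7: down by d3 = 7 → (-22, 97/4)
  seg 8: up by d5 = 5 → (-22, 117/4)
  seg 9: down by d2 = 5 → (-22, 97/4)
  seg 10: down by d7 = 10 → (-22, 57/4)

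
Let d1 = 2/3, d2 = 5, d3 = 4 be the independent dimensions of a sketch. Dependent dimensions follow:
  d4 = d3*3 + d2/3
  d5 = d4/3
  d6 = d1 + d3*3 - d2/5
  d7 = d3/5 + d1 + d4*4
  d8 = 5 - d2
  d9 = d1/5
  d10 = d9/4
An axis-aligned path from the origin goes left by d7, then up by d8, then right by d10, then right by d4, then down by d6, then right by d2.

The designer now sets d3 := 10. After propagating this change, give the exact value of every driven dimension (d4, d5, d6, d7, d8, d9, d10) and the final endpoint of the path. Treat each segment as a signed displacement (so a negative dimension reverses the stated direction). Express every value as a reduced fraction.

d4 = 95/3
d5 = 95/9
d6 = 89/3
d7 = 388/3
d8 = 0
d9 = 2/15
d10 = 1/30
endpoint = (-2779/30, -89/3)

Apply edit: d3 := 10
  d4 = d3*3 + d2/3 = 95/3
  d5 = d4/3 = 95/9
  d6 = d1 + d3*3 - d2/5 = 89/3
  d7 = d3/5 + d1 + d4*4 = 388/3
  d8 = 5 - d2 = 0
  d9 = d1/5 = 2/15
  d10 = d9/4 = 1/30
Walk from origin (0, 0):
  seg 1: left by d7 = 388/3 → (-388/3, 0)
  seg 2: up by d8 = 0 → (-388/3, 0)
  seg 3: right by d10 = 1/30 → (-1293/10, 0)
  seg 4: right by d4 = 95/3 → (-2929/30, 0)
  seg 5: down by d6 = 89/3 → (-2929/30, -89/3)
  seg 6: right by d2 = 5 → (-2779/30, -89/3)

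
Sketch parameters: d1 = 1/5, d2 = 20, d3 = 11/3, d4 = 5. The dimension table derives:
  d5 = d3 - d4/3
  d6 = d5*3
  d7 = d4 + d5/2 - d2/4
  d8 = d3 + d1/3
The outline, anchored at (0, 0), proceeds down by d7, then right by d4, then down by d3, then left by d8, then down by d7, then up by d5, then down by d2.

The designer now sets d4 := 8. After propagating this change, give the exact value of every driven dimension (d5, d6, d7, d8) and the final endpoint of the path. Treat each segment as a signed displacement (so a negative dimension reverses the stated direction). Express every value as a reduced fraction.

Apply edit: d4 := 8
  d5 = d3 - d4/3 = 1
  d6 = d5*3 = 3
  d7 = d4 + d5/2 - d2/4 = 7/2
  d8 = d3 + d1/3 = 56/15
Walk from origin (0, 0):
  seg 1: down by d7 = 7/2 → (0, -7/2)
  seg 2: right by d4 = 8 → (8, -7/2)
  seg 3: down by d3 = 11/3 → (8, -43/6)
  seg 4: left by d8 = 56/15 → (64/15, -43/6)
  seg 5: down by d7 = 7/2 → (64/15, -32/3)
  seg 6: up by d5 = 1 → (64/15, -29/3)
  seg 7: down by d2 = 20 → (64/15, -89/3)

d5 = 1
d6 = 3
d7 = 7/2
d8 = 56/15
endpoint = (64/15, -89/3)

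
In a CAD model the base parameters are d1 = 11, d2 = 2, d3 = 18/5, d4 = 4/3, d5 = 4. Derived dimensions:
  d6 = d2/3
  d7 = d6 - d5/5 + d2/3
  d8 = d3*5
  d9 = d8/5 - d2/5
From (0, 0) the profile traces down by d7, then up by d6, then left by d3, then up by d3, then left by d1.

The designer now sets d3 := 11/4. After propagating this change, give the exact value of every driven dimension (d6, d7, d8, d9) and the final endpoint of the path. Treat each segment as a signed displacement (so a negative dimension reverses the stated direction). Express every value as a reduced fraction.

Apply edit: d3 := 11/4
  d6 = d2/3 = 2/3
  d7 = d6 - d5/5 + d2/3 = 8/15
  d8 = d3*5 = 55/4
  d9 = d8/5 - d2/5 = 47/20
Walk from origin (0, 0):
  seg 1: down by d7 = 8/15 → (0, -8/15)
  seg 2: up by d6 = 2/3 → (0, 2/15)
  seg 3: left by d3 = 11/4 → (-11/4, 2/15)
  seg 4: up by d3 = 11/4 → (-11/4, 173/60)
  seg 5: left by d1 = 11 → (-55/4, 173/60)

d6 = 2/3
d7 = 8/15
d8 = 55/4
d9 = 47/20
endpoint = (-55/4, 173/60)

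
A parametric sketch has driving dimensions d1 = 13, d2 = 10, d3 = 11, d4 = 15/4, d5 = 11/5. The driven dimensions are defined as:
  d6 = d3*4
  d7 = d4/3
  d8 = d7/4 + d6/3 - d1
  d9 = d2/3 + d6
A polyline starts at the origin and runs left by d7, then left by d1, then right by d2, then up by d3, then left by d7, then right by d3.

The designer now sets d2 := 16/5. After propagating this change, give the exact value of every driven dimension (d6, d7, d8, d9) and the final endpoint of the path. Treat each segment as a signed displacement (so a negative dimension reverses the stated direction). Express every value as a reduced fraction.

Apply edit: d2 := 16/5
  d6 = d3*4 = 44
  d7 = d4/3 = 5/4
  d8 = d7/4 + d6/3 - d1 = 95/48
  d9 = d2/3 + d6 = 676/15
Walk from origin (0, 0):
  seg 1: left by d7 = 5/4 → (-5/4, 0)
  seg 2: left by d1 = 13 → (-57/4, 0)
  seg 3: right by d2 = 16/5 → (-221/20, 0)
  seg 4: up by d3 = 11 → (-221/20, 11)
  seg 5: left by d7 = 5/4 → (-123/10, 11)
  seg 6: right by d3 = 11 → (-13/10, 11)

d6 = 44
d7 = 5/4
d8 = 95/48
d9 = 676/15
endpoint = (-13/10, 11)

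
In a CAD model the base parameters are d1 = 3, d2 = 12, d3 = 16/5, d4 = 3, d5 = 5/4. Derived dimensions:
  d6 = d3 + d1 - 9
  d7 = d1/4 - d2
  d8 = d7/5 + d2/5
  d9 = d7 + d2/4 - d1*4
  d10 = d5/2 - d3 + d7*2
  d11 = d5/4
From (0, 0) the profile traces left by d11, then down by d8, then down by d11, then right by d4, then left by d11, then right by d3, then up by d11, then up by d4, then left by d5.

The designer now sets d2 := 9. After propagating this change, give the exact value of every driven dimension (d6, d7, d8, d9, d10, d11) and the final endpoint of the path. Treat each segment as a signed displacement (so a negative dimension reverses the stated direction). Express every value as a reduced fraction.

d6 = -14/5
d7 = -33/4
d8 = 3/20
d9 = -18
d10 = -763/40
d11 = 5/16
endpoint = (173/40, 57/20)

Apply edit: d2 := 9
  d6 = d3 + d1 - 9 = -14/5
  d7 = d1/4 - d2 = -33/4
  d8 = d7/5 + d2/5 = 3/20
  d9 = d7 + d2/4 - d1*4 = -18
  d10 = d5/2 - d3 + d7*2 = -763/40
  d11 = d5/4 = 5/16
Walk from origin (0, 0):
  seg 1: left by d11 = 5/16 → (-5/16, 0)
  seg 2: down by d8 = 3/20 → (-5/16, -3/20)
  seg 3: down by d11 = 5/16 → (-5/16, -37/80)
  seg 4: right by d4 = 3 → (43/16, -37/80)
  seg 5: left by d11 = 5/16 → (19/8, -37/80)
  seg 6: right by d3 = 16/5 → (223/40, -37/80)
  seg 7: up by d11 = 5/16 → (223/40, -3/20)
  seg 8: up by d4 = 3 → (223/40, 57/20)
  seg 9: left by d5 = 5/4 → (173/40, 57/20)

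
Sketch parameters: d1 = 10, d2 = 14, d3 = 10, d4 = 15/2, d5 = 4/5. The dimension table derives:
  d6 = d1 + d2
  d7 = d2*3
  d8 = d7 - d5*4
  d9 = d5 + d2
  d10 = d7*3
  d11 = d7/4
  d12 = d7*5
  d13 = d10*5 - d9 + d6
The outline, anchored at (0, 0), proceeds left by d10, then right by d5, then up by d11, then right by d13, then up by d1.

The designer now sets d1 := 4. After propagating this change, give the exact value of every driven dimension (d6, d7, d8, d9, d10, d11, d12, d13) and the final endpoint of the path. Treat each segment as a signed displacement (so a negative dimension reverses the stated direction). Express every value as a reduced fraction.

Apply edit: d1 := 4
  d6 = d1 + d2 = 18
  d7 = d2*3 = 42
  d8 = d7 - d5*4 = 194/5
  d9 = d5 + d2 = 74/5
  d10 = d7*3 = 126
  d11 = d7/4 = 21/2
  d12 = d7*5 = 210
  d13 = d10*5 - d9 + d6 = 3166/5
Walk from origin (0, 0):
  seg 1: left by d10 = 126 → (-126, 0)
  seg 2: right by d5 = 4/5 → (-626/5, 0)
  seg 3: up by d11 = 21/2 → (-626/5, 21/2)
  seg 4: right by d13 = 3166/5 → (508, 21/2)
  seg 5: up by d1 = 4 → (508, 29/2)

d6 = 18
d7 = 42
d8 = 194/5
d9 = 74/5
d10 = 126
d11 = 21/2
d12 = 210
d13 = 3166/5
endpoint = (508, 29/2)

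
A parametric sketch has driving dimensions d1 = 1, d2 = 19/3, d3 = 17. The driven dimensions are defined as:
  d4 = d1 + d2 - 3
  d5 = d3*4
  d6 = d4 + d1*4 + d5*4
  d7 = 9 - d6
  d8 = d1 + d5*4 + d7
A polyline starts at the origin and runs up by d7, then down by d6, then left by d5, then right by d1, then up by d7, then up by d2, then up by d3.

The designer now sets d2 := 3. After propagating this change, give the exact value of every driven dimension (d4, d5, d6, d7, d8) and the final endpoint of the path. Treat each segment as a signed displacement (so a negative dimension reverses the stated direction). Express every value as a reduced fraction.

d4 = 1
d5 = 68
d6 = 277
d7 = -268
d8 = 5
endpoint = (-67, -793)

Apply edit: d2 := 3
  d4 = d1 + d2 - 3 = 1
  d5 = d3*4 = 68
  d6 = d4 + d1*4 + d5*4 = 277
  d7 = 9 - d6 = -268
  d8 = d1 + d5*4 + d7 = 5
Walk from origin (0, 0):
  seg 1: up by d7 = -268 → (0, -268)
  seg 2: down by d6 = 277 → (0, -545)
  seg 3: left by d5 = 68 → (-68, -545)
  seg 4: right by d1 = 1 → (-67, -545)
  seg 5: up by d7 = -268 → (-67, -813)
  seg 6: up by d2 = 3 → (-67, -810)
  seg 7: up by d3 = 17 → (-67, -793)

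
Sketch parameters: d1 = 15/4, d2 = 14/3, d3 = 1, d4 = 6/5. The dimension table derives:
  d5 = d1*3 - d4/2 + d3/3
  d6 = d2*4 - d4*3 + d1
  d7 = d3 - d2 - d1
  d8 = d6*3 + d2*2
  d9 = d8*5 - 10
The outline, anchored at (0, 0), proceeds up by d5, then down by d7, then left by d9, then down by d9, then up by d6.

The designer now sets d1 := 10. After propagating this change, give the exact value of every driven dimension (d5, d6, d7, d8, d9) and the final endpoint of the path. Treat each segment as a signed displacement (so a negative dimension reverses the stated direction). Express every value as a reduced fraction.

d5 = 446/15
d6 = 376/15
d7 = -41/3
d8 = 1268/15
d9 = 1238/3
endpoint = (-1238/3, -1721/5)

Apply edit: d1 := 10
  d5 = d1*3 - d4/2 + d3/3 = 446/15
  d6 = d2*4 - d4*3 + d1 = 376/15
  d7 = d3 - d2 - d1 = -41/3
  d8 = d6*3 + d2*2 = 1268/15
  d9 = d8*5 - 10 = 1238/3
Walk from origin (0, 0):
  seg 1: up by d5 = 446/15 → (0, 446/15)
  seg 2: down by d7 = -41/3 → (0, 217/5)
  seg 3: left by d9 = 1238/3 → (-1238/3, 217/5)
  seg 4: down by d9 = 1238/3 → (-1238/3, -5539/15)
  seg 5: up by d6 = 376/15 → (-1238/3, -1721/5)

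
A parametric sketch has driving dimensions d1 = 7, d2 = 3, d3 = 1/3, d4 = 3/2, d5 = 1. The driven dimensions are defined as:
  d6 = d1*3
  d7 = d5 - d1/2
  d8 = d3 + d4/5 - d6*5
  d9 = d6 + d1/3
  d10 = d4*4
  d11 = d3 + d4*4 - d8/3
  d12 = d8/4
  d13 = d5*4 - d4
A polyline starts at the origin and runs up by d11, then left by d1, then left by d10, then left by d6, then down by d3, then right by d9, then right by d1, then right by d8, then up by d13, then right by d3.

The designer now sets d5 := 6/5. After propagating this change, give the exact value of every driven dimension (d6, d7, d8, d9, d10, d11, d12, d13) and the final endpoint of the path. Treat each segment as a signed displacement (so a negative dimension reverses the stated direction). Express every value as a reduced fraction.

d6 = 21
d7 = -23/10
d8 = -3131/30
d9 = 70/3
d10 = 6
d11 = 3701/90
d12 = -3131/120
d13 = 33/10
endpoint = (-1077/10, 1984/45)

Apply edit: d5 := 6/5
  d6 = d1*3 = 21
  d7 = d5 - d1/2 = -23/10
  d8 = d3 + d4/5 - d6*5 = -3131/30
  d9 = d6 + d1/3 = 70/3
  d10 = d4*4 = 6
  d11 = d3 + d4*4 - d8/3 = 3701/90
  d12 = d8/4 = -3131/120
  d13 = d5*4 - d4 = 33/10
Walk from origin (0, 0):
  seg 1: up by d11 = 3701/90 → (0, 3701/90)
  seg 2: left by d1 = 7 → (-7, 3701/90)
  seg 3: left by d10 = 6 → (-13, 3701/90)
  seg 4: left by d6 = 21 → (-34, 3701/90)
  seg 5: down by d3 = 1/3 → (-34, 3671/90)
  seg 6: right by d9 = 70/3 → (-32/3, 3671/90)
  seg 7: right by d1 = 7 → (-11/3, 3671/90)
  seg 8: right by d8 = -3131/30 → (-3241/30, 3671/90)
  seg 9: up by d13 = 33/10 → (-3241/30, 1984/45)
  seg 10: right by d3 = 1/3 → (-1077/10, 1984/45)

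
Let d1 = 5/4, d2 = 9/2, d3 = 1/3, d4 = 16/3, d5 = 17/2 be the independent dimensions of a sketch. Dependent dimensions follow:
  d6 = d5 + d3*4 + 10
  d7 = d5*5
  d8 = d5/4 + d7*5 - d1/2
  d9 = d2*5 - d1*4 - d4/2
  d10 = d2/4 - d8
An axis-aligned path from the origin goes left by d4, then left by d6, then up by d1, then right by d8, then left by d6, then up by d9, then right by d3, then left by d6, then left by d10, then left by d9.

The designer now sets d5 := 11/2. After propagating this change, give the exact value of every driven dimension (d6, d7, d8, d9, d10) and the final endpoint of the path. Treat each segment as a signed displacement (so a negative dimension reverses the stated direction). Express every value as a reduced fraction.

d6 = 101/6
d7 = 55/2
d8 = 553/4
d9 = 89/6
d10 = -1097/8
endpoint = (4921/24, 193/12)

Apply edit: d5 := 11/2
  d6 = d5 + d3*4 + 10 = 101/6
  d7 = d5*5 = 55/2
  d8 = d5/4 + d7*5 - d1/2 = 553/4
  d9 = d2*5 - d1*4 - d4/2 = 89/6
  d10 = d2/4 - d8 = -1097/8
Walk from origin (0, 0):
  seg 1: left by d4 = 16/3 → (-16/3, 0)
  seg 2: left by d6 = 101/6 → (-133/6, 0)
  seg 3: up by d1 = 5/4 → (-133/6, 5/4)
  seg 4: right by d8 = 553/4 → (1393/12, 5/4)
  seg 5: left by d6 = 101/6 → (397/4, 5/4)
  seg 6: up by d9 = 89/6 → (397/4, 193/12)
  seg 7: right by d3 = 1/3 → (1195/12, 193/12)
  seg 8: left by d6 = 101/6 → (331/4, 193/12)
  seg 9: left by d10 = -1097/8 → (1759/8, 193/12)
  seg 10: left by d9 = 89/6 → (4921/24, 193/12)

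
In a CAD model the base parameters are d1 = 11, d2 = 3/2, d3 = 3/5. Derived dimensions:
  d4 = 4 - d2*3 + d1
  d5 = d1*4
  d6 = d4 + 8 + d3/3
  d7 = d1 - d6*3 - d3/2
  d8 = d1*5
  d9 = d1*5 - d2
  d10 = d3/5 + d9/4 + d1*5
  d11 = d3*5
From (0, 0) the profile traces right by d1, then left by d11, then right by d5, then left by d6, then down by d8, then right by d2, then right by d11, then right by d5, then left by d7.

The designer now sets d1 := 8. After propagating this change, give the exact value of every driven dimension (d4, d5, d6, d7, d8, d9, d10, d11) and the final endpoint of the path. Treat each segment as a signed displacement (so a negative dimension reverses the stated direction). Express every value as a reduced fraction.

d4 = 15/2
d5 = 32
d6 = 157/10
d7 = -197/5
d8 = 40
d9 = 77/2
d10 = 9949/200
d11 = 3
endpoint = (486/5, -40)

Apply edit: d1 := 8
  d4 = 4 - d2*3 + d1 = 15/2
  d5 = d1*4 = 32
  d6 = d4 + 8 + d3/3 = 157/10
  d7 = d1 - d6*3 - d3/2 = -197/5
  d8 = d1*5 = 40
  d9 = d1*5 - d2 = 77/2
  d10 = d3/5 + d9/4 + d1*5 = 9949/200
  d11 = d3*5 = 3
Walk from origin (0, 0):
  seg 1: right by d1 = 8 → (8, 0)
  seg 2: left by d11 = 3 → (5, 0)
  seg 3: right by d5 = 32 → (37, 0)
  seg 4: left by d6 = 157/10 → (213/10, 0)
  seg 5: down by d8 = 40 → (213/10, -40)
  seg 6: right by d2 = 3/2 → (114/5, -40)
  seg 7: right by d11 = 3 → (129/5, -40)
  seg 8: right by d5 = 32 → (289/5, -40)
  seg 9: left by d7 = -197/5 → (486/5, -40)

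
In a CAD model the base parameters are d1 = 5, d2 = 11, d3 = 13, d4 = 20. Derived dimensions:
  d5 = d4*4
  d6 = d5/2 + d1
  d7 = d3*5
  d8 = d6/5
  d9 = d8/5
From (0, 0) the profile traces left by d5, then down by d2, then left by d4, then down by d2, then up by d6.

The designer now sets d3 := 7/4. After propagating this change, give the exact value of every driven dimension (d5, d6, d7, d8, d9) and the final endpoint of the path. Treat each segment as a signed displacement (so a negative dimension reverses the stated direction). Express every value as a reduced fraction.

Apply edit: d3 := 7/4
  d5 = d4*4 = 80
  d6 = d5/2 + d1 = 45
  d7 = d3*5 = 35/4
  d8 = d6/5 = 9
  d9 = d8/5 = 9/5
Walk from origin (0, 0):
  seg 1: left by d5 = 80 → (-80, 0)
  seg 2: down by d2 = 11 → (-80, -11)
  seg 3: left by d4 = 20 → (-100, -11)
  seg 4: down by d2 = 11 → (-100, -22)
  seg 5: up by d6 = 45 → (-100, 23)

d5 = 80
d6 = 45
d7 = 35/4
d8 = 9
d9 = 9/5
endpoint = (-100, 23)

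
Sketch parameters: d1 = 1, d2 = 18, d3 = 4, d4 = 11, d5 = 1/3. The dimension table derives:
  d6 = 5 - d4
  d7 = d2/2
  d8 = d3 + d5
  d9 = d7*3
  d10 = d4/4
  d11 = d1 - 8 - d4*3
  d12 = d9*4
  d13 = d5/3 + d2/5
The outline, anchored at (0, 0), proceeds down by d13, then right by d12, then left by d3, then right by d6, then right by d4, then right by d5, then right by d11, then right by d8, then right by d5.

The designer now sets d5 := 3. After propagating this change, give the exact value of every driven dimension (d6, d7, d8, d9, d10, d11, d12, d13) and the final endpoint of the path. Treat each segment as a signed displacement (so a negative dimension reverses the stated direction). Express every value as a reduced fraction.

Apply edit: d5 := 3
  d6 = 5 - d4 = -6
  d7 = d2/2 = 9
  d8 = d3 + d5 = 7
  d9 = d7*3 = 27
  d10 = d4/4 = 11/4
  d11 = d1 - 8 - d4*3 = -40
  d12 = d9*4 = 108
  d13 = d5/3 + d2/5 = 23/5
Walk from origin (0, 0):
  seg 1: down by d13 = 23/5 → (0, -23/5)
  seg 2: right by d12 = 108 → (108, -23/5)
  seg 3: left by d3 = 4 → (104, -23/5)
  seg 4: right by d6 = -6 → (98, -23/5)
  seg 5: right by d4 = 11 → (109, -23/5)
  seg 6: right by d5 = 3 → (112, -23/5)
  seg 7: right by d11 = -40 → (72, -23/5)
  seg 8: right by d8 = 7 → (79, -23/5)
  seg 9: right by d5 = 3 → (82, -23/5)

d6 = -6
d7 = 9
d8 = 7
d9 = 27
d10 = 11/4
d11 = -40
d12 = 108
d13 = 23/5
endpoint = (82, -23/5)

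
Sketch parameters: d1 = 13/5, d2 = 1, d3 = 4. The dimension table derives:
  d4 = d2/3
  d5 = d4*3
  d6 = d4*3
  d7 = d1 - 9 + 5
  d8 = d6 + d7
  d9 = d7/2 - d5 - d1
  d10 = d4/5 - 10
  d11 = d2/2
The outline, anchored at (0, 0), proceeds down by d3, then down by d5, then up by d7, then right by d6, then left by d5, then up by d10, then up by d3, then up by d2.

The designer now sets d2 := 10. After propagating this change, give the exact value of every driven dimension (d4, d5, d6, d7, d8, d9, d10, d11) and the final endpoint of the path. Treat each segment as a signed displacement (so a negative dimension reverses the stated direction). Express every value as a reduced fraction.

d4 = 10/3
d5 = 10
d6 = 10
d7 = -7/5
d8 = 43/5
d9 = -133/10
d10 = -28/3
d11 = 5
endpoint = (0, -161/15)

Apply edit: d2 := 10
  d4 = d2/3 = 10/3
  d5 = d4*3 = 10
  d6 = d4*3 = 10
  d7 = d1 - 9 + 5 = -7/5
  d8 = d6 + d7 = 43/5
  d9 = d7/2 - d5 - d1 = -133/10
  d10 = d4/5 - 10 = -28/3
  d11 = d2/2 = 5
Walk from origin (0, 0):
  seg 1: down by d3 = 4 → (0, -4)
  seg 2: down by d5 = 10 → (0, -14)
  seg 3: up by d7 = -7/5 → (0, -77/5)
  seg 4: right by d6 = 10 → (10, -77/5)
  seg 5: left by d5 = 10 → (0, -77/5)
  seg 6: up by d10 = -28/3 → (0, -371/15)
  seg 7: up by d3 = 4 → (0, -311/15)
  seg 8: up by d2 = 10 → (0, -161/15)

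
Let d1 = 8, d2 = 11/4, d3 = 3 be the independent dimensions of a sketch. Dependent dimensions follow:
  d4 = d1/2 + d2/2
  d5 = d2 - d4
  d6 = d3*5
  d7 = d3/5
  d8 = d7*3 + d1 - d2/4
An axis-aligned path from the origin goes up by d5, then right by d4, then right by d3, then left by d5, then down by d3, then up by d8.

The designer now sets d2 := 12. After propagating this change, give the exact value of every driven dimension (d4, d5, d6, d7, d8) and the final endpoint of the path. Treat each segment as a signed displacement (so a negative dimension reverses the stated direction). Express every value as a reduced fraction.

Apply edit: d2 := 12
  d4 = d1/2 + d2/2 = 10
  d5 = d2 - d4 = 2
  d6 = d3*5 = 15
  d7 = d3/5 = 3/5
  d8 = d7*3 + d1 - d2/4 = 34/5
Walk from origin (0, 0):
  seg 1: up by d5 = 2 → (0, 2)
  seg 2: right by d4 = 10 → (10, 2)
  seg 3: right by d3 = 3 → (13, 2)
  seg 4: left by d5 = 2 → (11, 2)
  seg 5: down by d3 = 3 → (11, -1)
  seg 6: up by d8 = 34/5 → (11, 29/5)

d4 = 10
d5 = 2
d6 = 15
d7 = 3/5
d8 = 34/5
endpoint = (11, 29/5)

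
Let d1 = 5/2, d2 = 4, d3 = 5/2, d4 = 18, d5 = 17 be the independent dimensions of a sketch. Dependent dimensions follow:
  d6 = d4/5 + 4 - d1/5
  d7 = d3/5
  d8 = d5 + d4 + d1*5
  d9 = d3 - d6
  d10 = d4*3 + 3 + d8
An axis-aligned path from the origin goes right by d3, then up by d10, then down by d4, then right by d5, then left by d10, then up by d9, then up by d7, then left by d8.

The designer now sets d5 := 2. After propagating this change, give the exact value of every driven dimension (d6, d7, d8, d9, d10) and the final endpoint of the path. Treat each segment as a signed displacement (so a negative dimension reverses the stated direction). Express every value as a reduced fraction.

d6 = 71/10
d7 = 1/2
d8 = 65/2
d9 = -23/5
d10 = 179/2
endpoint = (-235/2, 337/5)

Apply edit: d5 := 2
  d6 = d4/5 + 4 - d1/5 = 71/10
  d7 = d3/5 = 1/2
  d8 = d5 + d4 + d1*5 = 65/2
  d9 = d3 - d6 = -23/5
  d10 = d4*3 + 3 + d8 = 179/2
Walk from origin (0, 0):
  seg 1: right by d3 = 5/2 → (5/2, 0)
  seg 2: up by d10 = 179/2 → (5/2, 179/2)
  seg 3: down by d4 = 18 → (5/2, 143/2)
  seg 4: right by d5 = 2 → (9/2, 143/2)
  seg 5: left by d10 = 179/2 → (-85, 143/2)
  seg 6: up by d9 = -23/5 → (-85, 669/10)
  seg 7: up by d7 = 1/2 → (-85, 337/5)
  seg 8: left by d8 = 65/2 → (-235/2, 337/5)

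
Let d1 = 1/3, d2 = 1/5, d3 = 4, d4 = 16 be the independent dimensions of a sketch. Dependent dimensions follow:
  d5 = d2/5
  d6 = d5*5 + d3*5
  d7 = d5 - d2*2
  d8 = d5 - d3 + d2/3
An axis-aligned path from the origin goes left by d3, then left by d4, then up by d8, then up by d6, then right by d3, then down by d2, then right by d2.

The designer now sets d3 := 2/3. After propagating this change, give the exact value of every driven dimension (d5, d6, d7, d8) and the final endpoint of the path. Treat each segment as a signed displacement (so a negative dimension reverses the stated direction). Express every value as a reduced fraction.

Apply edit: d3 := 2/3
  d5 = d2/5 = 1/25
  d6 = d5*5 + d3*5 = 53/15
  d7 = d5 - d2*2 = -9/25
  d8 = d5 - d3 + d2/3 = -14/25
Walk from origin (0, 0):
  seg 1: left by d3 = 2/3 → (-2/3, 0)
  seg 2: left by d4 = 16 → (-50/3, 0)
  seg 3: up by d8 = -14/25 → (-50/3, -14/25)
  seg 4: up by d6 = 53/15 → (-50/3, 223/75)
  seg 5: right by d3 = 2/3 → (-16, 223/75)
  seg 6: down by d2 = 1/5 → (-16, 208/75)
  seg 7: right by d2 = 1/5 → (-79/5, 208/75)

d5 = 1/25
d6 = 53/15
d7 = -9/25
d8 = -14/25
endpoint = (-79/5, 208/75)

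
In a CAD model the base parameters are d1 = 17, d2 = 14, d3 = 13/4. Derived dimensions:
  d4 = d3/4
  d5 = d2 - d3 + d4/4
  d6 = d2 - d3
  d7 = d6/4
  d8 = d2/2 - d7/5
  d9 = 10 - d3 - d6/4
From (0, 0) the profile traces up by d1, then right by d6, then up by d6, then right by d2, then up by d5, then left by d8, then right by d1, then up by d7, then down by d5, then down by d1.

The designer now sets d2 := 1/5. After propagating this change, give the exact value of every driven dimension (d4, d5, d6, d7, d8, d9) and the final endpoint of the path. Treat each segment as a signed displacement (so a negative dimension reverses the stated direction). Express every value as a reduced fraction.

d4 = 13/16
d5 = -911/320
d6 = -61/20
d7 = -61/80
d8 = 101/400
d9 = 601/80
endpoint = (5559/400, -61/16)

Apply edit: d2 := 1/5
  d4 = d3/4 = 13/16
  d5 = d2 - d3 + d4/4 = -911/320
  d6 = d2 - d3 = -61/20
  d7 = d6/4 = -61/80
  d8 = d2/2 - d7/5 = 101/400
  d9 = 10 - d3 - d6/4 = 601/80
Walk from origin (0, 0):
  seg 1: up by d1 = 17 → (0, 17)
  seg 2: right by d6 = -61/20 → (-61/20, 17)
  seg 3: up by d6 = -61/20 → (-61/20, 279/20)
  seg 4: right by d2 = 1/5 → (-57/20, 279/20)
  seg 5: up by d5 = -911/320 → (-57/20, 3553/320)
  seg 6: left by d8 = 101/400 → (-1241/400, 3553/320)
  seg 7: right by d1 = 17 → (5559/400, 3553/320)
  seg 8: up by d7 = -61/80 → (5559/400, 3309/320)
  seg 9: down by d5 = -911/320 → (5559/400, 211/16)
  seg 10: down by d1 = 17 → (5559/400, -61/16)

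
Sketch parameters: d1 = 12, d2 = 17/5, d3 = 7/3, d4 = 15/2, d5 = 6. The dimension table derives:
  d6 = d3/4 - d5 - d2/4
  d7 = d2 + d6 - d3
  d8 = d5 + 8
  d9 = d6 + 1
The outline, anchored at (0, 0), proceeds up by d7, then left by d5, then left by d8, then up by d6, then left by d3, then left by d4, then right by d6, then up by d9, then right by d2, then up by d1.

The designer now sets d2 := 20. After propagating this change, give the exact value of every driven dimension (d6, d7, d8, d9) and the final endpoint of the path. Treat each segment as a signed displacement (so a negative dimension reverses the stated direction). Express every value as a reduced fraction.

d6 = -125/12
d7 = 29/4
d8 = 14
d9 = -113/12
endpoint = (-81/4, -7/12)

Apply edit: d2 := 20
  d6 = d3/4 - d5 - d2/4 = -125/12
  d7 = d2 + d6 - d3 = 29/4
  d8 = d5 + 8 = 14
  d9 = d6 + 1 = -113/12
Walk from origin (0, 0):
  seg 1: up by d7 = 29/4 → (0, 29/4)
  seg 2: left by d5 = 6 → (-6, 29/4)
  seg 3: left by d8 = 14 → (-20, 29/4)
  seg 4: up by d6 = -125/12 → (-20, -19/6)
  seg 5: left by d3 = 7/3 → (-67/3, -19/6)
  seg 6: left by d4 = 15/2 → (-179/6, -19/6)
  seg 7: right by d6 = -125/12 → (-161/4, -19/6)
  seg 8: up by d9 = -113/12 → (-161/4, -151/12)
  seg 9: right by d2 = 20 → (-81/4, -151/12)
  seg 10: up by d1 = 12 → (-81/4, -7/12)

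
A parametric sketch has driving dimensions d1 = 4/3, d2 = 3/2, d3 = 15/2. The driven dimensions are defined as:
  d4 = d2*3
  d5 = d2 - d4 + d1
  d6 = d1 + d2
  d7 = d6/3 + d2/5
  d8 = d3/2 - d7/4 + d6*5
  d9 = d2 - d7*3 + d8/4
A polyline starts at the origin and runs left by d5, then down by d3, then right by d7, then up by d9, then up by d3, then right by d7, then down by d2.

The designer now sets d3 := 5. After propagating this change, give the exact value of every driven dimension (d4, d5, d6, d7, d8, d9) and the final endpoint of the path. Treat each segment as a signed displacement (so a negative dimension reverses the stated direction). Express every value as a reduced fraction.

Apply edit: d3 := 5
  d4 = d2*3 = 9/2
  d5 = d2 - d4 + d1 = -5/3
  d6 = d1 + d2 = 17/6
  d7 = d6/3 + d2/5 = 56/45
  d8 = d3/2 - d7/4 + d6*5 = 736/45
  d9 = d2 - d7*3 + d8/4 = 167/90
Walk from origin (0, 0):
  seg 1: left by d5 = -5/3 → (5/3, 0)
  seg 2: down by d3 = 5 → (5/3, -5)
  seg 3: right by d7 = 56/45 → (131/45, -5)
  seg 4: up by d9 = 167/90 → (131/45, -283/90)
  seg 5: up by d3 = 5 → (131/45, 167/90)
  seg 6: right by d7 = 56/45 → (187/45, 167/90)
  seg 7: down by d2 = 3/2 → (187/45, 16/45)

d4 = 9/2
d5 = -5/3
d6 = 17/6
d7 = 56/45
d8 = 736/45
d9 = 167/90
endpoint = (187/45, 16/45)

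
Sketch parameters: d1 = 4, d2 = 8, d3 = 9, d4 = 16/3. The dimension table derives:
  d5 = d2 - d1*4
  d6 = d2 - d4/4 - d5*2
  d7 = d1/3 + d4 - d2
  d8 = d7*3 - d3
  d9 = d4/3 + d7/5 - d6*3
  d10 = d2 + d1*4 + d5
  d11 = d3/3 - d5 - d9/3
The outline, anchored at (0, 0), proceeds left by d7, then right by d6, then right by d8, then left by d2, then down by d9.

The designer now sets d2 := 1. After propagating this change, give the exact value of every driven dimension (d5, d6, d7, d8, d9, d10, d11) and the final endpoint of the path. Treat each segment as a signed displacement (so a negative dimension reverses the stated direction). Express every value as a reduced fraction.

Apply edit: d2 := 1
  d5 = d2 - d1*4 = -15
  d6 = d2 - d4/4 - d5*2 = 89/3
  d7 = d1/3 + d4 - d2 = 17/3
  d8 = d7*3 - d3 = 8
  d9 = d4/3 + d7/5 - d6*3 = -3874/45
  d10 = d2 + d1*4 + d5 = 2
  d11 = d3/3 - d5 - d9/3 = 6304/135
Walk from origin (0, 0):
  seg 1: left by d7 = 17/3 → (-17/3, 0)
  seg 2: right by d6 = 89/3 → (24, 0)
  seg 3: right by d8 = 8 → (32, 0)
  seg 4: left by d2 = 1 → (31, 0)
  seg 5: down by d9 = -3874/45 → (31, 3874/45)

d5 = -15
d6 = 89/3
d7 = 17/3
d8 = 8
d9 = -3874/45
d10 = 2
d11 = 6304/135
endpoint = (31, 3874/45)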